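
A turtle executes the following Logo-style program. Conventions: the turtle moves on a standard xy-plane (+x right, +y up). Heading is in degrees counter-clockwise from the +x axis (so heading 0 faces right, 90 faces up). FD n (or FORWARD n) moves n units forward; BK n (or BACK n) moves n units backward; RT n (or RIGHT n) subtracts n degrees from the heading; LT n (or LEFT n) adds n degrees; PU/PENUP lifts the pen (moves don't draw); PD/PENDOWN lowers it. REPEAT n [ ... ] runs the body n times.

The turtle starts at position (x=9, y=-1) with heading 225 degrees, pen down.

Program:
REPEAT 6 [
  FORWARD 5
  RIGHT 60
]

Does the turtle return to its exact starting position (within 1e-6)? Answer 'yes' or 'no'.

Executing turtle program step by step:
Start: pos=(9,-1), heading=225, pen down
REPEAT 6 [
  -- iteration 1/6 --
  FD 5: (9,-1) -> (5.464,-4.536) [heading=225, draw]
  RT 60: heading 225 -> 165
  -- iteration 2/6 --
  FD 5: (5.464,-4.536) -> (0.635,-3.241) [heading=165, draw]
  RT 60: heading 165 -> 105
  -- iteration 3/6 --
  FD 5: (0.635,-3.241) -> (-0.659,1.588) [heading=105, draw]
  RT 60: heading 105 -> 45
  -- iteration 4/6 --
  FD 5: (-0.659,1.588) -> (2.876,5.124) [heading=45, draw]
  RT 60: heading 45 -> 345
  -- iteration 5/6 --
  FD 5: (2.876,5.124) -> (7.706,3.83) [heading=345, draw]
  RT 60: heading 345 -> 285
  -- iteration 6/6 --
  FD 5: (7.706,3.83) -> (9,-1) [heading=285, draw]
  RT 60: heading 285 -> 225
]
Final: pos=(9,-1), heading=225, 6 segment(s) drawn

Start position: (9, -1)
Final position: (9, -1)
Distance = 0; < 1e-6 -> CLOSED

Answer: yes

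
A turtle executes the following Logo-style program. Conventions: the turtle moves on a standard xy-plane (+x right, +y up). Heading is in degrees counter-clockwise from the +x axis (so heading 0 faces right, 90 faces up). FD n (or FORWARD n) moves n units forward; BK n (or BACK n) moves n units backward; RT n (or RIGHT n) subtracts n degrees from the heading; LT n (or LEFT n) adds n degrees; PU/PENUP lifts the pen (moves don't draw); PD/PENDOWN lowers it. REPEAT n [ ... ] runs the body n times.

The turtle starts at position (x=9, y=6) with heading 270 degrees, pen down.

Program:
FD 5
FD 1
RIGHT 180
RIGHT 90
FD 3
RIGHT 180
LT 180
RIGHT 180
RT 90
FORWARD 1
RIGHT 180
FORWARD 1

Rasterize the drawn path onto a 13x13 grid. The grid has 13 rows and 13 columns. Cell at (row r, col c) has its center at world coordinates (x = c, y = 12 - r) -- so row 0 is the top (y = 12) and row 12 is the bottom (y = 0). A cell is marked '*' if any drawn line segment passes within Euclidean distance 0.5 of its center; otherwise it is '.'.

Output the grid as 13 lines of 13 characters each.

Answer: .............
.............
.............
.............
.............
.............
.........*...
.........*...
.........*...
.........*...
.........*...
.........*..*
.........****

Derivation:
Segment 0: (9,6) -> (9,1)
Segment 1: (9,1) -> (9,0)
Segment 2: (9,0) -> (12,0)
Segment 3: (12,0) -> (12,1)
Segment 4: (12,1) -> (12,0)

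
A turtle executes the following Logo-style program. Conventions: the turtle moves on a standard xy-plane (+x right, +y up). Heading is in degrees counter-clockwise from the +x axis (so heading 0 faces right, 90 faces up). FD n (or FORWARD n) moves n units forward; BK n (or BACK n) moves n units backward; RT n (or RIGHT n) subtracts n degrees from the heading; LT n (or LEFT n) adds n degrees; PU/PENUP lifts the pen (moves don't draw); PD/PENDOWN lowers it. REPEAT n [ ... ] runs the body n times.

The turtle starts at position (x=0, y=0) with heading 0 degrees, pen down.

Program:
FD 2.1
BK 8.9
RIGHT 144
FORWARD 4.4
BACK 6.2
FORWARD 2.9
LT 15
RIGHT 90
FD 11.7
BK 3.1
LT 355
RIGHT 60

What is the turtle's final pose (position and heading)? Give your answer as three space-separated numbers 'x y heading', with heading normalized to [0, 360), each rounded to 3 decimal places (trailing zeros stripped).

Executing turtle program step by step:
Start: pos=(0,0), heading=0, pen down
FD 2.1: (0,0) -> (2.1,0) [heading=0, draw]
BK 8.9: (2.1,0) -> (-6.8,0) [heading=0, draw]
RT 144: heading 0 -> 216
FD 4.4: (-6.8,0) -> (-10.36,-2.586) [heading=216, draw]
BK 6.2: (-10.36,-2.586) -> (-5.344,1.058) [heading=216, draw]
FD 2.9: (-5.344,1.058) -> (-7.69,-0.647) [heading=216, draw]
LT 15: heading 216 -> 231
RT 90: heading 231 -> 141
FD 11.7: (-7.69,-0.647) -> (-16.783,6.716) [heading=141, draw]
BK 3.1: (-16.783,6.716) -> (-14.373,4.766) [heading=141, draw]
LT 355: heading 141 -> 136
RT 60: heading 136 -> 76
Final: pos=(-14.373,4.766), heading=76, 7 segment(s) drawn

Answer: -14.373 4.766 76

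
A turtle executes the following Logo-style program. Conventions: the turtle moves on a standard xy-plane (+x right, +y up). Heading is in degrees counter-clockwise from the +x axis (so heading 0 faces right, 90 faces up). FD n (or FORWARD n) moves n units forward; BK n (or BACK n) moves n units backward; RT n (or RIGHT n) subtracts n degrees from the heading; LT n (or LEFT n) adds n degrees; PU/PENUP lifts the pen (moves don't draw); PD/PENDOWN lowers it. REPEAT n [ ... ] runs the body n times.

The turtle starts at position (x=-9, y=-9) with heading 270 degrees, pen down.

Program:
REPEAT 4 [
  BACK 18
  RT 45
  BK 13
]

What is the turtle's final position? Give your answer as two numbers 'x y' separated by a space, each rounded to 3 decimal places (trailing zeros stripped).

Executing turtle program step by step:
Start: pos=(-9,-9), heading=270, pen down
REPEAT 4 [
  -- iteration 1/4 --
  BK 18: (-9,-9) -> (-9,9) [heading=270, draw]
  RT 45: heading 270 -> 225
  BK 13: (-9,9) -> (0.192,18.192) [heading=225, draw]
  -- iteration 2/4 --
  BK 18: (0.192,18.192) -> (12.92,30.92) [heading=225, draw]
  RT 45: heading 225 -> 180
  BK 13: (12.92,30.92) -> (25.92,30.92) [heading=180, draw]
  -- iteration 3/4 --
  BK 18: (25.92,30.92) -> (43.92,30.92) [heading=180, draw]
  RT 45: heading 180 -> 135
  BK 13: (43.92,30.92) -> (53.113,21.728) [heading=135, draw]
  -- iteration 4/4 --
  BK 18: (53.113,21.728) -> (65.841,9) [heading=135, draw]
  RT 45: heading 135 -> 90
  BK 13: (65.841,9) -> (65.841,-4) [heading=90, draw]
]
Final: pos=(65.841,-4), heading=90, 8 segment(s) drawn

Answer: 65.841 -4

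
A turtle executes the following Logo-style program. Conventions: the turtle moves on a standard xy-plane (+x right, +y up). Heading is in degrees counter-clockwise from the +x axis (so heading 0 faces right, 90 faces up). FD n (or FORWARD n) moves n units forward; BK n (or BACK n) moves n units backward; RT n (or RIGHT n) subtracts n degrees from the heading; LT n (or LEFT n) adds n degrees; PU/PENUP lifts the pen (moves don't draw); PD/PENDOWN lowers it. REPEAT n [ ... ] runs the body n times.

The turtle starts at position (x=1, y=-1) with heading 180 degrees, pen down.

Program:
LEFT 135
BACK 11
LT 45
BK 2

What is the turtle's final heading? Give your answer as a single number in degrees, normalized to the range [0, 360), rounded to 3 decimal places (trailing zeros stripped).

Answer: 0

Derivation:
Executing turtle program step by step:
Start: pos=(1,-1), heading=180, pen down
LT 135: heading 180 -> 315
BK 11: (1,-1) -> (-6.778,6.778) [heading=315, draw]
LT 45: heading 315 -> 0
BK 2: (-6.778,6.778) -> (-8.778,6.778) [heading=0, draw]
Final: pos=(-8.778,6.778), heading=0, 2 segment(s) drawn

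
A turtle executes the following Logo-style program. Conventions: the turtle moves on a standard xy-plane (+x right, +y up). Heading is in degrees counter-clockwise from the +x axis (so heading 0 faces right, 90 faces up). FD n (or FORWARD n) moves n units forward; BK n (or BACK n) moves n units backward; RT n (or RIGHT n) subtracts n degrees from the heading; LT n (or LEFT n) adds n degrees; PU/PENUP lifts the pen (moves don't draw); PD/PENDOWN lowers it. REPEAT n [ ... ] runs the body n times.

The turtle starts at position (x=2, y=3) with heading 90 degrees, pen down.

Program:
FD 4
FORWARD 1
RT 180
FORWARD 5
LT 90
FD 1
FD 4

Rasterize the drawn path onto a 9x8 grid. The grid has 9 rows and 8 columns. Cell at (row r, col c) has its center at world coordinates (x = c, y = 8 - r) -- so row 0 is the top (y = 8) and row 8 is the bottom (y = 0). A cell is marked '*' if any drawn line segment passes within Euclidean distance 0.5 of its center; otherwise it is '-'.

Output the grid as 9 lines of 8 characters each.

Segment 0: (2,3) -> (2,7)
Segment 1: (2,7) -> (2,8)
Segment 2: (2,8) -> (2,3)
Segment 3: (2,3) -> (3,3)
Segment 4: (3,3) -> (7,3)

Answer: --*-----
--*-----
--*-----
--*-----
--*-----
--******
--------
--------
--------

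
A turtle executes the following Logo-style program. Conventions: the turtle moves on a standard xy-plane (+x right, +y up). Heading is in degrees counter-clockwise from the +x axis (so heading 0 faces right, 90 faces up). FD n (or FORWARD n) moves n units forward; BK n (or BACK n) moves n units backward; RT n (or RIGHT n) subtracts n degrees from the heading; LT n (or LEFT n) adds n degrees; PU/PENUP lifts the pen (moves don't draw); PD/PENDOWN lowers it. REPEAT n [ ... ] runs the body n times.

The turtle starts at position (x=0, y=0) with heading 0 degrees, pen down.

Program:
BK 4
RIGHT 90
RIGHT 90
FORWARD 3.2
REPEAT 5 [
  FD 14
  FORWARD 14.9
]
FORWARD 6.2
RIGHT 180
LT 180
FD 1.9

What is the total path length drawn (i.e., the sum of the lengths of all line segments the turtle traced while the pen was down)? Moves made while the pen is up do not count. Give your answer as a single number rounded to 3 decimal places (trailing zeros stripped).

Executing turtle program step by step:
Start: pos=(0,0), heading=0, pen down
BK 4: (0,0) -> (-4,0) [heading=0, draw]
RT 90: heading 0 -> 270
RT 90: heading 270 -> 180
FD 3.2: (-4,0) -> (-7.2,0) [heading=180, draw]
REPEAT 5 [
  -- iteration 1/5 --
  FD 14: (-7.2,0) -> (-21.2,0) [heading=180, draw]
  FD 14.9: (-21.2,0) -> (-36.1,0) [heading=180, draw]
  -- iteration 2/5 --
  FD 14: (-36.1,0) -> (-50.1,0) [heading=180, draw]
  FD 14.9: (-50.1,0) -> (-65,0) [heading=180, draw]
  -- iteration 3/5 --
  FD 14: (-65,0) -> (-79,0) [heading=180, draw]
  FD 14.9: (-79,0) -> (-93.9,0) [heading=180, draw]
  -- iteration 4/5 --
  FD 14: (-93.9,0) -> (-107.9,0) [heading=180, draw]
  FD 14.9: (-107.9,0) -> (-122.8,0) [heading=180, draw]
  -- iteration 5/5 --
  FD 14: (-122.8,0) -> (-136.8,0) [heading=180, draw]
  FD 14.9: (-136.8,0) -> (-151.7,0) [heading=180, draw]
]
FD 6.2: (-151.7,0) -> (-157.9,0) [heading=180, draw]
RT 180: heading 180 -> 0
LT 180: heading 0 -> 180
FD 1.9: (-157.9,0) -> (-159.8,0) [heading=180, draw]
Final: pos=(-159.8,0), heading=180, 14 segment(s) drawn

Segment lengths:
  seg 1: (0,0) -> (-4,0), length = 4
  seg 2: (-4,0) -> (-7.2,0), length = 3.2
  seg 3: (-7.2,0) -> (-21.2,0), length = 14
  seg 4: (-21.2,0) -> (-36.1,0), length = 14.9
  seg 5: (-36.1,0) -> (-50.1,0), length = 14
  seg 6: (-50.1,0) -> (-65,0), length = 14.9
  seg 7: (-65,0) -> (-79,0), length = 14
  seg 8: (-79,0) -> (-93.9,0), length = 14.9
  seg 9: (-93.9,0) -> (-107.9,0), length = 14
  seg 10: (-107.9,0) -> (-122.8,0), length = 14.9
  seg 11: (-122.8,0) -> (-136.8,0), length = 14
  seg 12: (-136.8,0) -> (-151.7,0), length = 14.9
  seg 13: (-151.7,0) -> (-157.9,0), length = 6.2
  seg 14: (-157.9,0) -> (-159.8,0), length = 1.9
Total = 159.8

Answer: 159.8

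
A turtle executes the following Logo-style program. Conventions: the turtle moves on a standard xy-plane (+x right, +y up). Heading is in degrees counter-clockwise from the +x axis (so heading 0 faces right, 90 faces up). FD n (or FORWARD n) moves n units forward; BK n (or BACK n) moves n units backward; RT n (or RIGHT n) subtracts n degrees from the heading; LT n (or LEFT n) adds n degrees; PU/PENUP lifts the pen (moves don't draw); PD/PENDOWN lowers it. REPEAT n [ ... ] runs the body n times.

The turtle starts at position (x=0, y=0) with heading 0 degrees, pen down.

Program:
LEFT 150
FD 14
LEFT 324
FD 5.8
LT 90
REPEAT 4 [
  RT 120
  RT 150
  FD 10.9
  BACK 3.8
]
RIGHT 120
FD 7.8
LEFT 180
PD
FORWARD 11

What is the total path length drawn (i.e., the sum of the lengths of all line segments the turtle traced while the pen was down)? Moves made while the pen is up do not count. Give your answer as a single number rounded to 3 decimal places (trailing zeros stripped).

Executing turtle program step by step:
Start: pos=(0,0), heading=0, pen down
LT 150: heading 0 -> 150
FD 14: (0,0) -> (-12.124,7) [heading=150, draw]
LT 324: heading 150 -> 114
FD 5.8: (-12.124,7) -> (-14.483,12.299) [heading=114, draw]
LT 90: heading 114 -> 204
REPEAT 4 [
  -- iteration 1/4 --
  RT 120: heading 204 -> 84
  RT 150: heading 84 -> 294
  FD 10.9: (-14.483,12.299) -> (-10.05,2.341) [heading=294, draw]
  BK 3.8: (-10.05,2.341) -> (-11.596,5.812) [heading=294, draw]
  -- iteration 2/4 --
  RT 120: heading 294 -> 174
  RT 150: heading 174 -> 24
  FD 10.9: (-11.596,5.812) -> (-1.638,10.246) [heading=24, draw]
  BK 3.8: (-1.638,10.246) -> (-5.109,8.7) [heading=24, draw]
  -- iteration 3/4 --
  RT 120: heading 24 -> 264
  RT 150: heading 264 -> 114
  FD 10.9: (-5.109,8.7) -> (-9.543,18.658) [heading=114, draw]
  BK 3.8: (-9.543,18.658) -> (-7.997,15.186) [heading=114, draw]
  -- iteration 4/4 --
  RT 120: heading 114 -> 354
  RT 150: heading 354 -> 204
  FD 10.9: (-7.997,15.186) -> (-17.955,10.753) [heading=204, draw]
  BK 3.8: (-17.955,10.753) -> (-14.483,12.299) [heading=204, draw]
]
RT 120: heading 204 -> 84
FD 7.8: (-14.483,12.299) -> (-13.668,20.056) [heading=84, draw]
LT 180: heading 84 -> 264
PD: pen down
FD 11: (-13.668,20.056) -> (-14.818,9.116) [heading=264, draw]
Final: pos=(-14.818,9.116), heading=264, 12 segment(s) drawn

Segment lengths:
  seg 1: (0,0) -> (-12.124,7), length = 14
  seg 2: (-12.124,7) -> (-14.483,12.299), length = 5.8
  seg 3: (-14.483,12.299) -> (-10.05,2.341), length = 10.9
  seg 4: (-10.05,2.341) -> (-11.596,5.812), length = 3.8
  seg 5: (-11.596,5.812) -> (-1.638,10.246), length = 10.9
  seg 6: (-1.638,10.246) -> (-5.109,8.7), length = 3.8
  seg 7: (-5.109,8.7) -> (-9.543,18.658), length = 10.9
  seg 8: (-9.543,18.658) -> (-7.997,15.186), length = 3.8
  seg 9: (-7.997,15.186) -> (-17.955,10.753), length = 10.9
  seg 10: (-17.955,10.753) -> (-14.483,12.299), length = 3.8
  seg 11: (-14.483,12.299) -> (-13.668,20.056), length = 7.8
  seg 12: (-13.668,20.056) -> (-14.818,9.116), length = 11
Total = 97.4

Answer: 97.4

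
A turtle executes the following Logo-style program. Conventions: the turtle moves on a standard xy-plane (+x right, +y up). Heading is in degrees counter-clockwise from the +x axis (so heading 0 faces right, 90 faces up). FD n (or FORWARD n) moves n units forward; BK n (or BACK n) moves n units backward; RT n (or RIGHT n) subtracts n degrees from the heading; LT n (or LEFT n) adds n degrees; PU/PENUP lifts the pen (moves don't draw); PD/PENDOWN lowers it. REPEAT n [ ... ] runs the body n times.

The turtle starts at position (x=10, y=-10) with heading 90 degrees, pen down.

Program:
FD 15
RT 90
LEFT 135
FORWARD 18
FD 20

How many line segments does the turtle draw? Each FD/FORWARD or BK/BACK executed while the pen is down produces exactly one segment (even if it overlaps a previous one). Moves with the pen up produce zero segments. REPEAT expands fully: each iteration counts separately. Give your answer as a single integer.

Executing turtle program step by step:
Start: pos=(10,-10), heading=90, pen down
FD 15: (10,-10) -> (10,5) [heading=90, draw]
RT 90: heading 90 -> 0
LT 135: heading 0 -> 135
FD 18: (10,5) -> (-2.728,17.728) [heading=135, draw]
FD 20: (-2.728,17.728) -> (-16.87,31.87) [heading=135, draw]
Final: pos=(-16.87,31.87), heading=135, 3 segment(s) drawn
Segments drawn: 3

Answer: 3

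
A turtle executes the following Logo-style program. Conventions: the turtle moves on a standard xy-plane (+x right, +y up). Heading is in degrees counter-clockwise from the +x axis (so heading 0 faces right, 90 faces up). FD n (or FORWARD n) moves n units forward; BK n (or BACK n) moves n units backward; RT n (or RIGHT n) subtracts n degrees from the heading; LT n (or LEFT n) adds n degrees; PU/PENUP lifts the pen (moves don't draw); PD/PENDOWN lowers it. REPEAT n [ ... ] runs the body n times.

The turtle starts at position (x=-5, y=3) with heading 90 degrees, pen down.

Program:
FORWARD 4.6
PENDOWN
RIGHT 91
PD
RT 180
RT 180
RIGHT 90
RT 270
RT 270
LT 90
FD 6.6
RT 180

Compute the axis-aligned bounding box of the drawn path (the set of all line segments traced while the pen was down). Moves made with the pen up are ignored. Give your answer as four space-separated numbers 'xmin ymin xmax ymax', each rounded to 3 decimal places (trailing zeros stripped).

Executing turtle program step by step:
Start: pos=(-5,3), heading=90, pen down
FD 4.6: (-5,3) -> (-5,7.6) [heading=90, draw]
PD: pen down
RT 91: heading 90 -> 359
PD: pen down
RT 180: heading 359 -> 179
RT 180: heading 179 -> 359
RT 90: heading 359 -> 269
RT 270: heading 269 -> 359
RT 270: heading 359 -> 89
LT 90: heading 89 -> 179
FD 6.6: (-5,7.6) -> (-11.599,7.715) [heading=179, draw]
RT 180: heading 179 -> 359
Final: pos=(-11.599,7.715), heading=359, 2 segment(s) drawn

Segment endpoints: x in {-11.599, -5}, y in {3, 7.6, 7.715}
xmin=-11.599, ymin=3, xmax=-5, ymax=7.715

Answer: -11.599 3 -5 7.715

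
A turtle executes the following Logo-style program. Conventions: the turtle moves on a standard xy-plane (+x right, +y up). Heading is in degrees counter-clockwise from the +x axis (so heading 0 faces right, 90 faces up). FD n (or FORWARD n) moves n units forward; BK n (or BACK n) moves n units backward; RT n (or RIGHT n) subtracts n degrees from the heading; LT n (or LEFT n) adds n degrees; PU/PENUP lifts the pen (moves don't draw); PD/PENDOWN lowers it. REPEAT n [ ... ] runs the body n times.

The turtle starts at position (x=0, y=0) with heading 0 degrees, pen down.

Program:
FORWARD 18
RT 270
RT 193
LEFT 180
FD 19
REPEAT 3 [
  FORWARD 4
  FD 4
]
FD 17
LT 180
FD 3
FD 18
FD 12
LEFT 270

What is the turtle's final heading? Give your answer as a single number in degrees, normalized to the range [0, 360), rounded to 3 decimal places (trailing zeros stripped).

Executing turtle program step by step:
Start: pos=(0,0), heading=0, pen down
FD 18: (0,0) -> (18,0) [heading=0, draw]
RT 270: heading 0 -> 90
RT 193: heading 90 -> 257
LT 180: heading 257 -> 77
FD 19: (18,0) -> (22.274,18.513) [heading=77, draw]
REPEAT 3 [
  -- iteration 1/3 --
  FD 4: (22.274,18.513) -> (23.174,22.411) [heading=77, draw]
  FD 4: (23.174,22.411) -> (24.074,26.308) [heading=77, draw]
  -- iteration 2/3 --
  FD 4: (24.074,26.308) -> (24.973,30.205) [heading=77, draw]
  FD 4: (24.973,30.205) -> (25.873,34.103) [heading=77, draw]
  -- iteration 3/3 --
  FD 4: (25.873,34.103) -> (26.773,38) [heading=77, draw]
  FD 4: (26.773,38) -> (27.673,41.898) [heading=77, draw]
]
FD 17: (27.673,41.898) -> (31.497,58.462) [heading=77, draw]
LT 180: heading 77 -> 257
FD 3: (31.497,58.462) -> (30.822,55.539) [heading=257, draw]
FD 18: (30.822,55.539) -> (26.773,38) [heading=257, draw]
FD 12: (26.773,38) -> (24.074,26.308) [heading=257, draw]
LT 270: heading 257 -> 167
Final: pos=(24.074,26.308), heading=167, 12 segment(s) drawn

Answer: 167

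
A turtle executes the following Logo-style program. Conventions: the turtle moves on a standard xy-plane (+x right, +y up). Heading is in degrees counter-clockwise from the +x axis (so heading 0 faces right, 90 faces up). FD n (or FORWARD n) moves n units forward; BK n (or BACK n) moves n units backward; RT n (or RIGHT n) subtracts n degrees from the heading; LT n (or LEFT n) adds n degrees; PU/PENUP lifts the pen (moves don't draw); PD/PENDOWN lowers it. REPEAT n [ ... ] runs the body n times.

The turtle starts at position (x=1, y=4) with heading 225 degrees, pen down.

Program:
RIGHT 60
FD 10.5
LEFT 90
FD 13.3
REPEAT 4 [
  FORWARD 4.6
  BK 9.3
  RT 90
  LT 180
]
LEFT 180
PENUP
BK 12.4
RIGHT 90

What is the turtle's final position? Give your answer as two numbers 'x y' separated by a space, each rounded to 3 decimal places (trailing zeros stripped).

Executing turtle program step by step:
Start: pos=(1,4), heading=225, pen down
RT 60: heading 225 -> 165
FD 10.5: (1,4) -> (-9.142,6.718) [heading=165, draw]
LT 90: heading 165 -> 255
FD 13.3: (-9.142,6.718) -> (-12.585,-6.129) [heading=255, draw]
REPEAT 4 [
  -- iteration 1/4 --
  FD 4.6: (-12.585,-6.129) -> (-13.775,-10.572) [heading=255, draw]
  BK 9.3: (-13.775,-10.572) -> (-11.368,-1.589) [heading=255, draw]
  RT 90: heading 255 -> 165
  LT 180: heading 165 -> 345
  -- iteration 2/4 --
  FD 4.6: (-11.368,-1.589) -> (-6.925,-2.78) [heading=345, draw]
  BK 9.3: (-6.925,-2.78) -> (-15.908,-0.373) [heading=345, draw]
  RT 90: heading 345 -> 255
  LT 180: heading 255 -> 75
  -- iteration 3/4 --
  FD 4.6: (-15.908,-0.373) -> (-14.717,4.07) [heading=75, draw]
  BK 9.3: (-14.717,4.07) -> (-17.124,-4.913) [heading=75, draw]
  RT 90: heading 75 -> 345
  LT 180: heading 345 -> 165
  -- iteration 4/4 --
  FD 4.6: (-17.124,-4.913) -> (-21.568,-3.722) [heading=165, draw]
  BK 9.3: (-21.568,-3.722) -> (-12.585,-6.129) [heading=165, draw]
  RT 90: heading 165 -> 75
  LT 180: heading 75 -> 255
]
LT 180: heading 255 -> 75
PU: pen up
BK 12.4: (-12.585,-6.129) -> (-15.794,-18.107) [heading=75, move]
RT 90: heading 75 -> 345
Final: pos=(-15.794,-18.107), heading=345, 10 segment(s) drawn

Answer: -15.794 -18.107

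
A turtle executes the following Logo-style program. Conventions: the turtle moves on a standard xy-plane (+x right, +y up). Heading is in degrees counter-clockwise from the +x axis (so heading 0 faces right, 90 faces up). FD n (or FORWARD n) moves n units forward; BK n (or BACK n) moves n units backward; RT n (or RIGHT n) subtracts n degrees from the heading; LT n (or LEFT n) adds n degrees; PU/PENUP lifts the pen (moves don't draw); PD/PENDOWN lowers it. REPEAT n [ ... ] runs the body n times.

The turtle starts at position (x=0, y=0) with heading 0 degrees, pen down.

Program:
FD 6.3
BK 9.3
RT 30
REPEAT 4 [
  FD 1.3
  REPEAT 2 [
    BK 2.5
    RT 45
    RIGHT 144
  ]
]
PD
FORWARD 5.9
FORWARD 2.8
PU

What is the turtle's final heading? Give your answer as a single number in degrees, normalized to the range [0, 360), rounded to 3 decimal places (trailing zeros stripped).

Answer: 258

Derivation:
Executing turtle program step by step:
Start: pos=(0,0), heading=0, pen down
FD 6.3: (0,0) -> (6.3,0) [heading=0, draw]
BK 9.3: (6.3,0) -> (-3,0) [heading=0, draw]
RT 30: heading 0 -> 330
REPEAT 4 [
  -- iteration 1/4 --
  FD 1.3: (-3,0) -> (-1.874,-0.65) [heading=330, draw]
  REPEAT 2 [
    -- iteration 1/2 --
    BK 2.5: (-1.874,-0.65) -> (-4.039,0.6) [heading=330, draw]
    RT 45: heading 330 -> 285
    RT 144: heading 285 -> 141
    -- iteration 2/2 --
    BK 2.5: (-4.039,0.6) -> (-2.096,-0.973) [heading=141, draw]
    RT 45: heading 141 -> 96
    RT 144: heading 96 -> 312
  ]
  -- iteration 2/4 --
  FD 1.3: (-2.096,-0.973) -> (-1.226,-1.939) [heading=312, draw]
  REPEAT 2 [
    -- iteration 1/2 --
    BK 2.5: (-1.226,-1.939) -> (-2.899,-0.082) [heading=312, draw]
    RT 45: heading 312 -> 267
    RT 144: heading 267 -> 123
    -- iteration 2/2 --
    BK 2.5: (-2.899,-0.082) -> (-1.538,-2.178) [heading=123, draw]
    RT 45: heading 123 -> 78
    RT 144: heading 78 -> 294
  ]
  -- iteration 3/4 --
  FD 1.3: (-1.538,-2.178) -> (-1.009,-3.366) [heading=294, draw]
  REPEAT 2 [
    -- iteration 1/2 --
    BK 2.5: (-1.009,-3.366) -> (-2.026,-1.082) [heading=294, draw]
    RT 45: heading 294 -> 249
    RT 144: heading 249 -> 105
    -- iteration 2/2 --
    BK 2.5: (-2.026,-1.082) -> (-1.379,-3.497) [heading=105, draw]
    RT 45: heading 105 -> 60
    RT 144: heading 60 -> 276
  ]
  -- iteration 4/4 --
  FD 1.3: (-1.379,-3.497) -> (-1.243,-4.79) [heading=276, draw]
  REPEAT 2 [
    -- iteration 1/2 --
    BK 2.5: (-1.243,-4.79) -> (-1.504,-2.303) [heading=276, draw]
    RT 45: heading 276 -> 231
    RT 144: heading 231 -> 87
    -- iteration 2/2 --
    BK 2.5: (-1.504,-2.303) -> (-1.635,-4.8) [heading=87, draw]
    RT 45: heading 87 -> 42
    RT 144: heading 42 -> 258
  ]
]
PD: pen down
FD 5.9: (-1.635,-4.8) -> (-2.862,-10.571) [heading=258, draw]
FD 2.8: (-2.862,-10.571) -> (-3.444,-13.31) [heading=258, draw]
PU: pen up
Final: pos=(-3.444,-13.31), heading=258, 16 segment(s) drawn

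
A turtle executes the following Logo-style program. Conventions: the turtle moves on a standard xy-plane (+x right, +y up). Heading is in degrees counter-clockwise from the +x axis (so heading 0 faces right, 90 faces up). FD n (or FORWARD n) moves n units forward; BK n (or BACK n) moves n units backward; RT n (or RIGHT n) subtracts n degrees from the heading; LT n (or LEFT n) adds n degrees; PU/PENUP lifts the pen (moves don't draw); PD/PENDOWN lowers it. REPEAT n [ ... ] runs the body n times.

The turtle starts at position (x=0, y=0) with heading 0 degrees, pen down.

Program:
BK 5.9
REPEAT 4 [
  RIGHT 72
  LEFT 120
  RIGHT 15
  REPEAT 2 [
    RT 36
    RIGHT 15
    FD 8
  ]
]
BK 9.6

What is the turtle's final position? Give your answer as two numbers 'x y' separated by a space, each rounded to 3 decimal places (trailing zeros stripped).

Answer: -21.212 -18.839

Derivation:
Executing turtle program step by step:
Start: pos=(0,0), heading=0, pen down
BK 5.9: (0,0) -> (-5.9,0) [heading=0, draw]
REPEAT 4 [
  -- iteration 1/4 --
  RT 72: heading 0 -> 288
  LT 120: heading 288 -> 48
  RT 15: heading 48 -> 33
  REPEAT 2 [
    -- iteration 1/2 --
    RT 36: heading 33 -> 357
    RT 15: heading 357 -> 342
    FD 8: (-5.9,0) -> (1.708,-2.472) [heading=342, draw]
    -- iteration 2/2 --
    RT 36: heading 342 -> 306
    RT 15: heading 306 -> 291
    FD 8: (1.708,-2.472) -> (4.575,-9.941) [heading=291, draw]
  ]
  -- iteration 2/4 --
  RT 72: heading 291 -> 219
  LT 120: heading 219 -> 339
  RT 15: heading 339 -> 324
  REPEAT 2 [
    -- iteration 1/2 --
    RT 36: heading 324 -> 288
    RT 15: heading 288 -> 273
    FD 8: (4.575,-9.941) -> (4.994,-17.93) [heading=273, draw]
    -- iteration 2/2 --
    RT 36: heading 273 -> 237
    RT 15: heading 237 -> 222
    FD 8: (4.994,-17.93) -> (-0.951,-23.283) [heading=222, draw]
  ]
  -- iteration 3/4 --
  RT 72: heading 222 -> 150
  LT 120: heading 150 -> 270
  RT 15: heading 270 -> 255
  REPEAT 2 [
    -- iteration 1/2 --
    RT 36: heading 255 -> 219
    RT 15: heading 219 -> 204
    FD 8: (-0.951,-23.283) -> (-8.259,-26.537) [heading=204, draw]
    -- iteration 2/2 --
    RT 36: heading 204 -> 168
    RT 15: heading 168 -> 153
    FD 8: (-8.259,-26.537) -> (-15.387,-22.905) [heading=153, draw]
  ]
  -- iteration 4/4 --
  RT 72: heading 153 -> 81
  LT 120: heading 81 -> 201
  RT 15: heading 201 -> 186
  REPEAT 2 [
    -- iteration 1/2 --
    RT 36: heading 186 -> 150
    RT 15: heading 150 -> 135
    FD 8: (-15.387,-22.905) -> (-21.044,-17.248) [heading=135, draw]
    -- iteration 2/2 --
    RT 36: heading 135 -> 99
    RT 15: heading 99 -> 84
    FD 8: (-21.044,-17.248) -> (-20.208,-9.292) [heading=84, draw]
  ]
]
BK 9.6: (-20.208,-9.292) -> (-21.212,-18.839) [heading=84, draw]
Final: pos=(-21.212,-18.839), heading=84, 10 segment(s) drawn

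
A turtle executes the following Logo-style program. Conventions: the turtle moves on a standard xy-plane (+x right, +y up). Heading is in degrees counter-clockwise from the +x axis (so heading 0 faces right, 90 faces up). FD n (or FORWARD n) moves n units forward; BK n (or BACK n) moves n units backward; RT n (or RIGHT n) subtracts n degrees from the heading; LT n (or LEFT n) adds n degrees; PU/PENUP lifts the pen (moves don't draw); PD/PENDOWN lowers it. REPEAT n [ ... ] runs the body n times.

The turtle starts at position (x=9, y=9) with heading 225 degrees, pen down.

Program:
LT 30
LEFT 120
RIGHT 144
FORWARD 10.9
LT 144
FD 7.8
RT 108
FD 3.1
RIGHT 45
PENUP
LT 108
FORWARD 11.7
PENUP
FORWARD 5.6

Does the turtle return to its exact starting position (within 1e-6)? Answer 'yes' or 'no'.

Answer: no

Derivation:
Executing turtle program step by step:
Start: pos=(9,9), heading=225, pen down
LT 30: heading 225 -> 255
LT 120: heading 255 -> 15
RT 144: heading 15 -> 231
FD 10.9: (9,9) -> (2.14,0.529) [heading=231, draw]
LT 144: heading 231 -> 15
FD 7.8: (2.14,0.529) -> (9.675,2.548) [heading=15, draw]
RT 108: heading 15 -> 267
FD 3.1: (9.675,2.548) -> (9.512,-0.548) [heading=267, draw]
RT 45: heading 267 -> 222
PU: pen up
LT 108: heading 222 -> 330
FD 11.7: (9.512,-0.548) -> (19.645,-6.398) [heading=330, move]
PU: pen up
FD 5.6: (19.645,-6.398) -> (24.495,-9.198) [heading=330, move]
Final: pos=(24.495,-9.198), heading=330, 3 segment(s) drawn

Start position: (9, 9)
Final position: (24.495, -9.198)
Distance = 23.901; >= 1e-6 -> NOT closed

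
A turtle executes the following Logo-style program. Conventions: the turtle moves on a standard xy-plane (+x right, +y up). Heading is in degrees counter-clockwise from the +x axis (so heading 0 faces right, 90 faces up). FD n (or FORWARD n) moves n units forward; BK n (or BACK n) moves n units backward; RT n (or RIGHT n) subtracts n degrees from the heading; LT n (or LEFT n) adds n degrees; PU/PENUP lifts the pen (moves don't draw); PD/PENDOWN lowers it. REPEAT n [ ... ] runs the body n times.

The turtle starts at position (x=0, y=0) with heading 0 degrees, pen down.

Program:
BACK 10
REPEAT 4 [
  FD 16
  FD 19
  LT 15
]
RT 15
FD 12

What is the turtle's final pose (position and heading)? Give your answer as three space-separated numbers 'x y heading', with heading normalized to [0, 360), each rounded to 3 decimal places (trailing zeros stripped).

Answer: 122.352 59.793 45

Derivation:
Executing turtle program step by step:
Start: pos=(0,0), heading=0, pen down
BK 10: (0,0) -> (-10,0) [heading=0, draw]
REPEAT 4 [
  -- iteration 1/4 --
  FD 16: (-10,0) -> (6,0) [heading=0, draw]
  FD 19: (6,0) -> (25,0) [heading=0, draw]
  LT 15: heading 0 -> 15
  -- iteration 2/4 --
  FD 16: (25,0) -> (40.455,4.141) [heading=15, draw]
  FD 19: (40.455,4.141) -> (58.807,9.059) [heading=15, draw]
  LT 15: heading 15 -> 30
  -- iteration 3/4 --
  FD 16: (58.807,9.059) -> (72.664,17.059) [heading=30, draw]
  FD 19: (72.664,17.059) -> (89.118,26.559) [heading=30, draw]
  LT 15: heading 30 -> 45
  -- iteration 4/4 --
  FD 16: (89.118,26.559) -> (100.432,37.872) [heading=45, draw]
  FD 19: (100.432,37.872) -> (113.867,51.307) [heading=45, draw]
  LT 15: heading 45 -> 60
]
RT 15: heading 60 -> 45
FD 12: (113.867,51.307) -> (122.352,59.793) [heading=45, draw]
Final: pos=(122.352,59.793), heading=45, 10 segment(s) drawn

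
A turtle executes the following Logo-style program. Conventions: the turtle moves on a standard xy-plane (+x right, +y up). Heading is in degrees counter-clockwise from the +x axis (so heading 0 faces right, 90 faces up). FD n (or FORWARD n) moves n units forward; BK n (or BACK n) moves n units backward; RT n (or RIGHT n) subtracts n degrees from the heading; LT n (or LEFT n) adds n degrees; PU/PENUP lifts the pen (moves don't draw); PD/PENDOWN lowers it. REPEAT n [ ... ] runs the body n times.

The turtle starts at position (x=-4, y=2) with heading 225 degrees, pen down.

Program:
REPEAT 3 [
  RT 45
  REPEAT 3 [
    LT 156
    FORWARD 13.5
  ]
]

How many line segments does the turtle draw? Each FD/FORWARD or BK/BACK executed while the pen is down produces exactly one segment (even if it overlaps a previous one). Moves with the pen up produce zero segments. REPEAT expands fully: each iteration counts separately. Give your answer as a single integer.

Executing turtle program step by step:
Start: pos=(-4,2), heading=225, pen down
REPEAT 3 [
  -- iteration 1/3 --
  RT 45: heading 225 -> 180
  REPEAT 3 [
    -- iteration 1/3 --
    LT 156: heading 180 -> 336
    FD 13.5: (-4,2) -> (8.333,-3.491) [heading=336, draw]
    -- iteration 2/3 --
    LT 156: heading 336 -> 132
    FD 13.5: (8.333,-3.491) -> (-0.7,6.542) [heading=132, draw]
    -- iteration 3/3 --
    LT 156: heading 132 -> 288
    FD 13.5: (-0.7,6.542) -> (3.471,-6.298) [heading=288, draw]
  ]
  -- iteration 2/3 --
  RT 45: heading 288 -> 243
  REPEAT 3 [
    -- iteration 1/3 --
    LT 156: heading 243 -> 39
    FD 13.5: (3.471,-6.298) -> (13.963,2.198) [heading=39, draw]
    -- iteration 2/3 --
    LT 156: heading 39 -> 195
    FD 13.5: (13.963,2.198) -> (0.923,-1.296) [heading=195, draw]
    -- iteration 3/3 --
    LT 156: heading 195 -> 351
    FD 13.5: (0.923,-1.296) -> (14.257,-3.408) [heading=351, draw]
  ]
  -- iteration 3/3 --
  RT 45: heading 351 -> 306
  REPEAT 3 [
    -- iteration 1/3 --
    LT 156: heading 306 -> 102
    FD 13.5: (14.257,-3.408) -> (11.45,9.797) [heading=102, draw]
    -- iteration 2/3 --
    LT 156: heading 102 -> 258
    FD 13.5: (11.45,9.797) -> (8.643,-3.408) [heading=258, draw]
    -- iteration 3/3 --
    LT 156: heading 258 -> 54
    FD 13.5: (8.643,-3.408) -> (16.578,7.514) [heading=54, draw]
  ]
]
Final: pos=(16.578,7.514), heading=54, 9 segment(s) drawn
Segments drawn: 9

Answer: 9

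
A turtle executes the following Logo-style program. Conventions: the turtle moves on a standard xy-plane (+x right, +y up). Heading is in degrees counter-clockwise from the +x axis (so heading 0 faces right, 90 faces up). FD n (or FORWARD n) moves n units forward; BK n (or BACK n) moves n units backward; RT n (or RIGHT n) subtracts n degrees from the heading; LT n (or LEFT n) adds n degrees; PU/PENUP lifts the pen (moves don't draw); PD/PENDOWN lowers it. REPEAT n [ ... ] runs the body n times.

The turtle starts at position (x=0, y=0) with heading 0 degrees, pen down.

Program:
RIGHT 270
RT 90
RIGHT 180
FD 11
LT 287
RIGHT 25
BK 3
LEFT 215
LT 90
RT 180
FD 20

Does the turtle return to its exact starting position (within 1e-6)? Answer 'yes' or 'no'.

Executing turtle program step by step:
Start: pos=(0,0), heading=0, pen down
RT 270: heading 0 -> 90
RT 90: heading 90 -> 0
RT 180: heading 0 -> 180
FD 11: (0,0) -> (-11,0) [heading=180, draw]
LT 287: heading 180 -> 107
RT 25: heading 107 -> 82
BK 3: (-11,0) -> (-11.418,-2.971) [heading=82, draw]
LT 215: heading 82 -> 297
LT 90: heading 297 -> 27
RT 180: heading 27 -> 207
FD 20: (-11.418,-2.971) -> (-29.238,-12.051) [heading=207, draw]
Final: pos=(-29.238,-12.051), heading=207, 3 segment(s) drawn

Start position: (0, 0)
Final position: (-29.238, -12.051)
Distance = 31.624; >= 1e-6 -> NOT closed

Answer: no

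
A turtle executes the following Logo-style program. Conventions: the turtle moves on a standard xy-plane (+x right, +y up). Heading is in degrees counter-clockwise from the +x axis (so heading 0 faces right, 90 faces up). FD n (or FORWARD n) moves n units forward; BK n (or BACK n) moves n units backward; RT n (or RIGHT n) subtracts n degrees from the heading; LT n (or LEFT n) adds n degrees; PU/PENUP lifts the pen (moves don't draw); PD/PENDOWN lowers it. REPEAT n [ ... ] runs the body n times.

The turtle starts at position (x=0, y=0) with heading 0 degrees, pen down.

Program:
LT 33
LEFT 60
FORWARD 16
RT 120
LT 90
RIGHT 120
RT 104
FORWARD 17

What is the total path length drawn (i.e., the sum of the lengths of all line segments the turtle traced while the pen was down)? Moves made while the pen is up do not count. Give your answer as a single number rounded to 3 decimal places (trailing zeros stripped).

Executing turtle program step by step:
Start: pos=(0,0), heading=0, pen down
LT 33: heading 0 -> 33
LT 60: heading 33 -> 93
FD 16: (0,0) -> (-0.837,15.978) [heading=93, draw]
RT 120: heading 93 -> 333
LT 90: heading 333 -> 63
RT 120: heading 63 -> 303
RT 104: heading 303 -> 199
FD 17: (-0.837,15.978) -> (-16.911,10.443) [heading=199, draw]
Final: pos=(-16.911,10.443), heading=199, 2 segment(s) drawn

Segment lengths:
  seg 1: (0,0) -> (-0.837,15.978), length = 16
  seg 2: (-0.837,15.978) -> (-16.911,10.443), length = 17
Total = 33

Answer: 33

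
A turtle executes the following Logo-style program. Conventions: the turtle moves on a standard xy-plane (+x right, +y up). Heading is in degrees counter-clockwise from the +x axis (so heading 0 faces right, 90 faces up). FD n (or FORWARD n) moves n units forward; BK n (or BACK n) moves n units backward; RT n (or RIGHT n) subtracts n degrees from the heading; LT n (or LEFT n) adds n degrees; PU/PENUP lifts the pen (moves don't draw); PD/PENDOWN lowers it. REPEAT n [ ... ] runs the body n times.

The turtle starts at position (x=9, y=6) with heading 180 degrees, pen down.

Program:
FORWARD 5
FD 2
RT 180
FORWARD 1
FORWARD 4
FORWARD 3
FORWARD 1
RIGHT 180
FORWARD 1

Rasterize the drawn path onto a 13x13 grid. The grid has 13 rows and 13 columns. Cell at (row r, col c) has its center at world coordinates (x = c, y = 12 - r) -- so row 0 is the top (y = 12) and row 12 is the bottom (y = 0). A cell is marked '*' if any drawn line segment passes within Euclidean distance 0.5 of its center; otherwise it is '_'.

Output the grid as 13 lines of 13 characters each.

Segment 0: (9,6) -> (4,6)
Segment 1: (4,6) -> (2,6)
Segment 2: (2,6) -> (3,6)
Segment 3: (3,6) -> (7,6)
Segment 4: (7,6) -> (10,6)
Segment 5: (10,6) -> (11,6)
Segment 6: (11,6) -> (10,6)

Answer: _____________
_____________
_____________
_____________
_____________
_____________
__**********_
_____________
_____________
_____________
_____________
_____________
_____________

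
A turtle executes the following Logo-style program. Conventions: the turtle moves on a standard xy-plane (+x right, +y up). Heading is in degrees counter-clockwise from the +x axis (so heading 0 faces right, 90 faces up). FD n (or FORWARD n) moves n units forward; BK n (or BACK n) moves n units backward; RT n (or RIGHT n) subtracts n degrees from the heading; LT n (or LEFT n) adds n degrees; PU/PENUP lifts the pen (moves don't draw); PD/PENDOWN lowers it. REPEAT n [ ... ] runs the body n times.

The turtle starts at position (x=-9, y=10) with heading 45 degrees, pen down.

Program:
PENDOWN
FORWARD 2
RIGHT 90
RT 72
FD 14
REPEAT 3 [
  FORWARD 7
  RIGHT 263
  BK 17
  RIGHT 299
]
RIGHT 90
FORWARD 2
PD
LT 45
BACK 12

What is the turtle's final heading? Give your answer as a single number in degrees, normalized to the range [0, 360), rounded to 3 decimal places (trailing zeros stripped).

Executing turtle program step by step:
Start: pos=(-9,10), heading=45, pen down
PD: pen down
FD 2: (-9,10) -> (-7.586,11.414) [heading=45, draw]
RT 90: heading 45 -> 315
RT 72: heading 315 -> 243
FD 14: (-7.586,11.414) -> (-13.942,-1.06) [heading=243, draw]
REPEAT 3 [
  -- iteration 1/3 --
  FD 7: (-13.942,-1.06) -> (-17.12,-7.297) [heading=243, draw]
  RT 263: heading 243 -> 340
  BK 17: (-17.12,-7.297) -> (-33.094,-1.483) [heading=340, draw]
  RT 299: heading 340 -> 41
  -- iteration 2/3 --
  FD 7: (-33.094,-1.483) -> (-27.811,3.11) [heading=41, draw]
  RT 263: heading 41 -> 138
  BK 17: (-27.811,3.11) -> (-15.178,-8.265) [heading=138, draw]
  RT 299: heading 138 -> 199
  -- iteration 3/3 --
  FD 7: (-15.178,-8.265) -> (-21.797,-10.544) [heading=199, draw]
  RT 263: heading 199 -> 296
  BK 17: (-21.797,-10.544) -> (-29.249,4.735) [heading=296, draw]
  RT 299: heading 296 -> 357
]
RT 90: heading 357 -> 267
FD 2: (-29.249,4.735) -> (-29.354,2.738) [heading=267, draw]
PD: pen down
LT 45: heading 267 -> 312
BK 12: (-29.354,2.738) -> (-37.383,11.656) [heading=312, draw]
Final: pos=(-37.383,11.656), heading=312, 10 segment(s) drawn

Answer: 312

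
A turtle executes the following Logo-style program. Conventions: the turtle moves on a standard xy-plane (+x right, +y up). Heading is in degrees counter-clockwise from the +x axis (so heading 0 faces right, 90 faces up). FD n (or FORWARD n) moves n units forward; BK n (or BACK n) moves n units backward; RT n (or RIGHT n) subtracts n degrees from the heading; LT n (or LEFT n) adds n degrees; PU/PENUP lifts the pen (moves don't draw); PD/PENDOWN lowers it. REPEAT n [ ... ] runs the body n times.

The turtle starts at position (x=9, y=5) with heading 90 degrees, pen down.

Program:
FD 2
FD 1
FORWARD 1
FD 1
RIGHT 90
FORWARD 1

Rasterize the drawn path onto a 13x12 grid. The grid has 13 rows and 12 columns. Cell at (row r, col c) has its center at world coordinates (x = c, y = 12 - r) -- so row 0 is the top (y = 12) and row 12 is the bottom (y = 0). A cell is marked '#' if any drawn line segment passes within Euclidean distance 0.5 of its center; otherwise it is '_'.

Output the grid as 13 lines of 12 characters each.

Segment 0: (9,5) -> (9,7)
Segment 1: (9,7) -> (9,8)
Segment 2: (9,8) -> (9,9)
Segment 3: (9,9) -> (9,10)
Segment 4: (9,10) -> (10,10)

Answer: ____________
____________
_________##_
_________#__
_________#__
_________#__
_________#__
_________#__
____________
____________
____________
____________
____________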